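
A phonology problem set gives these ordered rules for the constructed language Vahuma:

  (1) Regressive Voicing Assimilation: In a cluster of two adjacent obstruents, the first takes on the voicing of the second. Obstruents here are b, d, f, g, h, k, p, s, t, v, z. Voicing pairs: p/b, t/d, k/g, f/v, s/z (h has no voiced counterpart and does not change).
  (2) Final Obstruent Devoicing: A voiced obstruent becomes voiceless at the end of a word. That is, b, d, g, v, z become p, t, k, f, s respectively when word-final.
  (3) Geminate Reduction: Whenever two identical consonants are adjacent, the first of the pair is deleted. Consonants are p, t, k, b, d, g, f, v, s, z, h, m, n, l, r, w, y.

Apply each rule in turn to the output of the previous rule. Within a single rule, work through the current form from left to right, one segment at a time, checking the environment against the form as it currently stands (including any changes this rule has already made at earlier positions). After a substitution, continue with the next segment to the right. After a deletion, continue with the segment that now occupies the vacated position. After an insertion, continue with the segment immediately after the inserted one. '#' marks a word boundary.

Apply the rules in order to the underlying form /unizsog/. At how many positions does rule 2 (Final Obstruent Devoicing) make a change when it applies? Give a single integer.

1

(1) Regressive Voicing Assimilation: [unizsog] → [unissog]
(2) Final Obstruent Devoicing: [unissog] → [unissok]
(3) Geminate Reduction: [unissok] → [unisok]
Rule 2 changed 1 position(s).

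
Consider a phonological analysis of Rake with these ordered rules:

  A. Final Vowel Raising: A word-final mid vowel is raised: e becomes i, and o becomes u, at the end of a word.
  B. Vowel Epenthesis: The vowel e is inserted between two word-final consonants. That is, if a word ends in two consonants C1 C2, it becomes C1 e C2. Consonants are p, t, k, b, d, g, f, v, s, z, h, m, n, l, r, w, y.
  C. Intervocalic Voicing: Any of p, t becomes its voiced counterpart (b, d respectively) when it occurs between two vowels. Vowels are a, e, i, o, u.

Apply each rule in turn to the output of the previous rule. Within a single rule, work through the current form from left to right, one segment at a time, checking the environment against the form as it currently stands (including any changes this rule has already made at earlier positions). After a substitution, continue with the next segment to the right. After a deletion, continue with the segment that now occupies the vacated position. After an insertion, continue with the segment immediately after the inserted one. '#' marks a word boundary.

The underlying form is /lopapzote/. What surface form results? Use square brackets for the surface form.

A Final Vowel Raising: [lopapzote] → [lopapzoti]
B Vowel Epenthesis: no change — [lopapzoti]
C Intervocalic Voicing: [lopapzoti] → [lobapzodi]

[lobapzodi]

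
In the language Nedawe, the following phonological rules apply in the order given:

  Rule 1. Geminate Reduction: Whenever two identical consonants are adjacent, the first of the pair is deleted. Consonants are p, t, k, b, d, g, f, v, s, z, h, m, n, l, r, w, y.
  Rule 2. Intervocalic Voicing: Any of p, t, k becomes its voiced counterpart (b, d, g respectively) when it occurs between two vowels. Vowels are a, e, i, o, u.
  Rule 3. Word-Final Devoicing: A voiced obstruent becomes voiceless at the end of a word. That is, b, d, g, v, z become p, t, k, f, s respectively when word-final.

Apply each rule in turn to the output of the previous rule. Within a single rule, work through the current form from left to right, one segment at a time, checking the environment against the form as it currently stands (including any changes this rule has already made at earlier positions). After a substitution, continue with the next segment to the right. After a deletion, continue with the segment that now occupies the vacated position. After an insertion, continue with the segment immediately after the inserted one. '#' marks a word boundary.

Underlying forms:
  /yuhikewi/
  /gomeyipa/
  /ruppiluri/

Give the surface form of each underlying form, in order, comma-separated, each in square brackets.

/yuhikewi/:
  Rule 1 Geminate Reduction: no change — [yuhikewi]
  Rule 2 Intervocalic Voicing: [yuhikewi] → [yuhigewi]
  Rule 3 Word-Final Devoicing: no change — [yuhigewi]
/gomeyipa/:
  Rule 1 Geminate Reduction: no change — [gomeyipa]
  Rule 2 Intervocalic Voicing: [gomeyipa] → [gomeyiba]
  Rule 3 Word-Final Devoicing: no change — [gomeyiba]
/ruppiluri/:
  Rule 1 Geminate Reduction: [ruppiluri] → [rupiluri]
  Rule 2 Intervocalic Voicing: [rupiluri] → [rubiluri]
  Rule 3 Word-Final Devoicing: no change — [rubiluri]

[yuhigewi], [gomeyiba], [rubiluri]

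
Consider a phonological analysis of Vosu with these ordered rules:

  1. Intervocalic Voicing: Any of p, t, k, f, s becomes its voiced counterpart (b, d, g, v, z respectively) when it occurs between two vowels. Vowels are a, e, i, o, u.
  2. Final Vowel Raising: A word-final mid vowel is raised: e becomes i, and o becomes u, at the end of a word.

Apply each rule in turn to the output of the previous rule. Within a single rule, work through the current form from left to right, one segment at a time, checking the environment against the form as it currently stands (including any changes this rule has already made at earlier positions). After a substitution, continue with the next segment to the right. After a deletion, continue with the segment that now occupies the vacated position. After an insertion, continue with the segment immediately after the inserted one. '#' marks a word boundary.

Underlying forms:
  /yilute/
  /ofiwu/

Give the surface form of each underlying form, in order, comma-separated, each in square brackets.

/yilute/:
  1 Intervocalic Voicing: [yilute] → [yilude]
  2 Final Vowel Raising: [yilude] → [yiludi]
/ofiwu/:
  1 Intervocalic Voicing: [ofiwu] → [oviwu]
  2 Final Vowel Raising: no change — [oviwu]

[yiludi], [oviwu]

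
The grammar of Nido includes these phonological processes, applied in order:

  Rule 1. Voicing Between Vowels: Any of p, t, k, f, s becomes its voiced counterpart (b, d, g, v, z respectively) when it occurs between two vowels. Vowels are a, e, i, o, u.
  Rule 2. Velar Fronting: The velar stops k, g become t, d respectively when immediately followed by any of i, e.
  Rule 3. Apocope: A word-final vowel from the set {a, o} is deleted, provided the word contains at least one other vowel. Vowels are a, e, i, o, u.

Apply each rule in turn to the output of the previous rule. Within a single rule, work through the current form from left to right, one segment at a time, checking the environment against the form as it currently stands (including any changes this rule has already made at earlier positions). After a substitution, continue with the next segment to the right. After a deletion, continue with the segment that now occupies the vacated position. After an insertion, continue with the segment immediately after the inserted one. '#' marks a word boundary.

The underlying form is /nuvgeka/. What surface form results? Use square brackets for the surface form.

[nuvdeg]

Rule 1 Voicing Between Vowels: [nuvgeka] → [nuvgega]
Rule 2 Velar Fronting: [nuvgega] → [nuvdega]
Rule 3 Apocope: [nuvdega] → [nuvdeg]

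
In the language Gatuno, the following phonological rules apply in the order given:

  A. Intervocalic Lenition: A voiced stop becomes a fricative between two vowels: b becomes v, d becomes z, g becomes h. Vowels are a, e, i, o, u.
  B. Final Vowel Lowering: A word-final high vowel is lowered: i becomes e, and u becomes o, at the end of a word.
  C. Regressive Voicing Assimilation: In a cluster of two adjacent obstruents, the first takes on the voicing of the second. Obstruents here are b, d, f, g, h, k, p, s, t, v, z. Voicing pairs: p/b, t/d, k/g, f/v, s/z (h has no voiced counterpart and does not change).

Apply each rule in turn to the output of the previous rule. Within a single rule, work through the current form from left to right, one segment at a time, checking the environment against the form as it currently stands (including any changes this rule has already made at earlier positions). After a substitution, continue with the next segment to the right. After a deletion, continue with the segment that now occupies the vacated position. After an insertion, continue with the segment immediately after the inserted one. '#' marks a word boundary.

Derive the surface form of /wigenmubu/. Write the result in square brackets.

A Intervocalic Lenition: [wigenmubu] → [wihenmuvu]
B Final Vowel Lowering: [wihenmuvu] → [wihenmuvo]
C Regressive Voicing Assimilation: no change — [wihenmuvo]

[wihenmuvo]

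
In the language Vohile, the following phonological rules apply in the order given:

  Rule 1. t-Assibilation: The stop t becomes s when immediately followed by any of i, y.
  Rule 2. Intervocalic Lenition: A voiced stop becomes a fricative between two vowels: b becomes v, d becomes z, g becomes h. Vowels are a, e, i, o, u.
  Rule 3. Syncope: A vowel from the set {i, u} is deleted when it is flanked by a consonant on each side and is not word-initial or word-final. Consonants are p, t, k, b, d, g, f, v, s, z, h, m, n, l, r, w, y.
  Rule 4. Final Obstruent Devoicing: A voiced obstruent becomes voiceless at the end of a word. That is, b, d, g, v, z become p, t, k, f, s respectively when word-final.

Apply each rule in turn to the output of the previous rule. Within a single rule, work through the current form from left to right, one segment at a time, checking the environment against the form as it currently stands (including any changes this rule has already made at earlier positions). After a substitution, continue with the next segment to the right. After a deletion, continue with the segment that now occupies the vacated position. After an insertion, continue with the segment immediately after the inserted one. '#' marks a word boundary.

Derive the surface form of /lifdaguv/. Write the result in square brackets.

Rule 1 t-Assibilation: no change — [lifdaguv]
Rule 2 Intervocalic Lenition: [lifdaguv] → [lifdahuv]
Rule 3 Syncope: [lifdahuv] → [lfdahv]
Rule 4 Final Obstruent Devoicing: [lfdahv] → [lfdahf]

[lfdahf]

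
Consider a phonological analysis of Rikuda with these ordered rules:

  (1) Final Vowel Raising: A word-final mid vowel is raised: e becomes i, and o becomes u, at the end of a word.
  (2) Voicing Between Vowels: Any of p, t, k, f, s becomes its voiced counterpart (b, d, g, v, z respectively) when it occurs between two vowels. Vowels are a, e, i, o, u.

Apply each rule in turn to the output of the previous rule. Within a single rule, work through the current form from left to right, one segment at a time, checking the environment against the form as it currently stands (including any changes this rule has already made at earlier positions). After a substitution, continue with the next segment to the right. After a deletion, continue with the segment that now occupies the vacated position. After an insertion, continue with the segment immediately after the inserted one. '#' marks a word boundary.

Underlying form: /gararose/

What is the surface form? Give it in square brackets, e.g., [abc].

[gararozi]

(1) Final Vowel Raising: [gararose] → [gararosi]
(2) Voicing Between Vowels: [gararosi] → [gararozi]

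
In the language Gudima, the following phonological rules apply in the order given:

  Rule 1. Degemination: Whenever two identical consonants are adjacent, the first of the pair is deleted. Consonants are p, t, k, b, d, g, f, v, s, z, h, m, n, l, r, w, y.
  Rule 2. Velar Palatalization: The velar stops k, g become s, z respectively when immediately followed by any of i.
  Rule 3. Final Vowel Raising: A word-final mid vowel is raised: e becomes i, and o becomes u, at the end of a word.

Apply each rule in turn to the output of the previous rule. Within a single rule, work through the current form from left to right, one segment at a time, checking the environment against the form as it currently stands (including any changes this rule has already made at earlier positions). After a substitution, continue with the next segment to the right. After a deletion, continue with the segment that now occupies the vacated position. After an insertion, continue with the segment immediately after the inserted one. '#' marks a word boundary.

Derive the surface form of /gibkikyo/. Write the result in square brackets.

Rule 1 Degemination: no change — [gibkikyo]
Rule 2 Velar Palatalization: [gibkikyo] → [zibsikyo]
Rule 3 Final Vowel Raising: [zibsikyo] → [zibsikyu]

[zibsikyu]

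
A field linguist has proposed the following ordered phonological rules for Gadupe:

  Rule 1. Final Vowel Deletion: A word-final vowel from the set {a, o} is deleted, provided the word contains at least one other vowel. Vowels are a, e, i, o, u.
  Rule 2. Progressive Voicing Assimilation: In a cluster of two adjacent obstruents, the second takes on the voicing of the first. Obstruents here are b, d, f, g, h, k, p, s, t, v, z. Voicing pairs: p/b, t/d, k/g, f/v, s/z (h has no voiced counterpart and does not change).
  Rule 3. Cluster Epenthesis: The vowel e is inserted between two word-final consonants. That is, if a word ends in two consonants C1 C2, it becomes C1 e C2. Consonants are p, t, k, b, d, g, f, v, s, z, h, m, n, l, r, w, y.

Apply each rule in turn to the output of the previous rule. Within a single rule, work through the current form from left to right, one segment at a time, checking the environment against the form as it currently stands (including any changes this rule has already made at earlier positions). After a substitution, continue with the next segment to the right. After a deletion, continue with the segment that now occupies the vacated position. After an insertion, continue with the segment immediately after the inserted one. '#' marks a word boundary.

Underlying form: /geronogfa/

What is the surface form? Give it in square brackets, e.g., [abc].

[geronogev]

Rule 1 Final Vowel Deletion: [geronogfa] → [geronogf]
Rule 2 Progressive Voicing Assimilation: [geronogf] → [geronogv]
Rule 3 Cluster Epenthesis: [geronogv] → [geronogev]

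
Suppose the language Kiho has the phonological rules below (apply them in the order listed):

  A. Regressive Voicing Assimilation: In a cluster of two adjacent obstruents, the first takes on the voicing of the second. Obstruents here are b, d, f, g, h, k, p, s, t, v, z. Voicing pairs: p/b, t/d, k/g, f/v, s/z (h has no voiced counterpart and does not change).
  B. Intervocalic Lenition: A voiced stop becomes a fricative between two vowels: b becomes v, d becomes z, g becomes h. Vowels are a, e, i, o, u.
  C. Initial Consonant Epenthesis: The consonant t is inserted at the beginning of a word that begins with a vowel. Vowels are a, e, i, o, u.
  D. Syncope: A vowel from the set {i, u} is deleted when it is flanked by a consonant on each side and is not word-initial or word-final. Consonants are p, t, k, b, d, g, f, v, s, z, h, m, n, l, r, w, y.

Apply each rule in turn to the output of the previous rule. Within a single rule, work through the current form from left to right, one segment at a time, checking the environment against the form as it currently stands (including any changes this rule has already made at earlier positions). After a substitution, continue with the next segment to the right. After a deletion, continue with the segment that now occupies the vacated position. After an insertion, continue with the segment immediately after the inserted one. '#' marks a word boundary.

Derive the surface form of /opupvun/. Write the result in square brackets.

[topbvn]

A Regressive Voicing Assimilation: [opupvun] → [opubvun]
B Intervocalic Lenition: no change — [opubvun]
C Initial Consonant Epenthesis: [opubvun] → [topubvun]
D Syncope: [topubvun] → [topbvn]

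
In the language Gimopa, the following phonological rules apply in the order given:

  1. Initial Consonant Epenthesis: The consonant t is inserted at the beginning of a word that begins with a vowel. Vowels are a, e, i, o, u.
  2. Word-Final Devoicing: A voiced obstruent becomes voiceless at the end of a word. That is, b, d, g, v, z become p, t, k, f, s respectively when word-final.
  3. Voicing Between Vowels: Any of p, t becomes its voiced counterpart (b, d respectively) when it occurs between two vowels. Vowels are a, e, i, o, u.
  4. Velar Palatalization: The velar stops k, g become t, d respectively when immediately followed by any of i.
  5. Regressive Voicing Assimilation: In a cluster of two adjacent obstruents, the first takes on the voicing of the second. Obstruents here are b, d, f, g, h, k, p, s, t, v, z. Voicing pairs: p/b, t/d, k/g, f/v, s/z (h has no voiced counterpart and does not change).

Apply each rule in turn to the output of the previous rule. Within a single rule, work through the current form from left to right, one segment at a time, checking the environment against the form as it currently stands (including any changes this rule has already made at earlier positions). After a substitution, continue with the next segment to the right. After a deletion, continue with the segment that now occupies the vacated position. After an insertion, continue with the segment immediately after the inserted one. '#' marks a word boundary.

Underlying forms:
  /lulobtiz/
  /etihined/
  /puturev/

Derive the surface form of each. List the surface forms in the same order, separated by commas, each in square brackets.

[luloptis], [tedihinet], [puduref]

/lulobtiz/:
  1 Initial Consonant Epenthesis: no change — [lulobtiz]
  2 Word-Final Devoicing: [lulobtiz] → [lulobtis]
  3 Voicing Between Vowels: no change — [lulobtis]
  4 Velar Palatalization: no change — [lulobtis]
  5 Regressive Voicing Assimilation: [lulobtis] → [luloptis]
/etihined/:
  1 Initial Consonant Epenthesis: [etihined] → [tetihined]
  2 Word-Final Devoicing: [tetihined] → [tetihinet]
  3 Voicing Between Vowels: [tetihinet] → [tedihinet]
  4 Velar Palatalization: no change — [tedihinet]
  5 Regressive Voicing Assimilation: no change — [tedihinet]
/puturev/:
  1 Initial Consonant Epenthesis: no change — [puturev]
  2 Word-Final Devoicing: [puturev] → [puturef]
  3 Voicing Between Vowels: [puturef] → [puduref]
  4 Velar Palatalization: no change — [puduref]
  5 Regressive Voicing Assimilation: no change — [puduref]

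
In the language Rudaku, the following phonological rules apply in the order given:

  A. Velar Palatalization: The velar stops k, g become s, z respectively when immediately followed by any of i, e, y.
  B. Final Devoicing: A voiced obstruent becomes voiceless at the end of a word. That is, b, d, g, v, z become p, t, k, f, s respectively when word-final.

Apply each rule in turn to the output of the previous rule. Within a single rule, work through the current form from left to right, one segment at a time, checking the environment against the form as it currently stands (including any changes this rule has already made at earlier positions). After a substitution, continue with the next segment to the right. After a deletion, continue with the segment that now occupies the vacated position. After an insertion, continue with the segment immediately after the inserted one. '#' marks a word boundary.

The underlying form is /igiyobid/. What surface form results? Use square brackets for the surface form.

[iziyobit]

A Velar Palatalization: [igiyobid] → [iziyobid]
B Final Devoicing: [iziyobid] → [iziyobit]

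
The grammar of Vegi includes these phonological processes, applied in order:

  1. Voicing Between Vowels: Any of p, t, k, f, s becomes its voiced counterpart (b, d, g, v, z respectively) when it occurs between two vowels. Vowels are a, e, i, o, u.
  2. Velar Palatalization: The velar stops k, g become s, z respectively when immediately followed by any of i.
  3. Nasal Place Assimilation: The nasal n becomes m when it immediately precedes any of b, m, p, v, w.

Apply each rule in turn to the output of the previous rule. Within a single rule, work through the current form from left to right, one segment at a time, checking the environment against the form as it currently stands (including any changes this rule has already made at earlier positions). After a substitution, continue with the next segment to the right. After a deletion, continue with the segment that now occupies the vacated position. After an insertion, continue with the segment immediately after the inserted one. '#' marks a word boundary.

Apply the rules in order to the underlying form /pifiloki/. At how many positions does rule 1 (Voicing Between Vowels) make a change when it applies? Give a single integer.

2

1 Voicing Between Vowels: [pifiloki] → [pivilogi]
2 Velar Palatalization: [pivilogi] → [pivilozi]
3 Nasal Place Assimilation: no change — [pivilozi]
Rule 1 changed 2 position(s).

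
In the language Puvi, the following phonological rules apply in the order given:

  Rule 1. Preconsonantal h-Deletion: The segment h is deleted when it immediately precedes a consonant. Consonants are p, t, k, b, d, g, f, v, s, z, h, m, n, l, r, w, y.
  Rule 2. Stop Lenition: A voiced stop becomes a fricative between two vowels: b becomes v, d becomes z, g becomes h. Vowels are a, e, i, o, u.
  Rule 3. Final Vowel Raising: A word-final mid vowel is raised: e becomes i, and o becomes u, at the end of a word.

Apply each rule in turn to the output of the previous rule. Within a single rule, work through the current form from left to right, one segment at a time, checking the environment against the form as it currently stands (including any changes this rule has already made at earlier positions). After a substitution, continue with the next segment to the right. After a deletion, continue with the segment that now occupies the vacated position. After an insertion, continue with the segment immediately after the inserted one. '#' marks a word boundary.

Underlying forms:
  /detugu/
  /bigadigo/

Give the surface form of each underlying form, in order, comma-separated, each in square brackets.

/detugu/:
  Rule 1 Preconsonantal h-Deletion: no change — [detugu]
  Rule 2 Stop Lenition: [detugu] → [detuhu]
  Rule 3 Final Vowel Raising: no change — [detuhu]
/bigadigo/:
  Rule 1 Preconsonantal h-Deletion: no change — [bigadigo]
  Rule 2 Stop Lenition: [bigadigo] → [bihaziho]
  Rule 3 Final Vowel Raising: [bihaziho] → [bihazihu]

[detuhu], [bihazihu]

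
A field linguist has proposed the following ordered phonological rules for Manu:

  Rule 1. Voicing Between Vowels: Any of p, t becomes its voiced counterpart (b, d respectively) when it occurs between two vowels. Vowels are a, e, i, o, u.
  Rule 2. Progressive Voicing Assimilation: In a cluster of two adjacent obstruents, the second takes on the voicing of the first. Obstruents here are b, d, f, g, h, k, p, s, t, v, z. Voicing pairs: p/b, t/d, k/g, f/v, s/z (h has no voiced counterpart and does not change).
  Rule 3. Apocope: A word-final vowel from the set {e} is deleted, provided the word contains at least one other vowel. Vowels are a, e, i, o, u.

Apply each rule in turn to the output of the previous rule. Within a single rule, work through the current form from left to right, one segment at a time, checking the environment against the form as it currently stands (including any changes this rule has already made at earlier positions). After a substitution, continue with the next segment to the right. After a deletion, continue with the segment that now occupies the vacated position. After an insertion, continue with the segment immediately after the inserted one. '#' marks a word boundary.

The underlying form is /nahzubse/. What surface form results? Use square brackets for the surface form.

Rule 1 Voicing Between Vowels: no change — [nahzubse]
Rule 2 Progressive Voicing Assimilation: [nahzubse] → [nahsubze]
Rule 3 Apocope: [nahsubze] → [nahsubz]

[nahsubz]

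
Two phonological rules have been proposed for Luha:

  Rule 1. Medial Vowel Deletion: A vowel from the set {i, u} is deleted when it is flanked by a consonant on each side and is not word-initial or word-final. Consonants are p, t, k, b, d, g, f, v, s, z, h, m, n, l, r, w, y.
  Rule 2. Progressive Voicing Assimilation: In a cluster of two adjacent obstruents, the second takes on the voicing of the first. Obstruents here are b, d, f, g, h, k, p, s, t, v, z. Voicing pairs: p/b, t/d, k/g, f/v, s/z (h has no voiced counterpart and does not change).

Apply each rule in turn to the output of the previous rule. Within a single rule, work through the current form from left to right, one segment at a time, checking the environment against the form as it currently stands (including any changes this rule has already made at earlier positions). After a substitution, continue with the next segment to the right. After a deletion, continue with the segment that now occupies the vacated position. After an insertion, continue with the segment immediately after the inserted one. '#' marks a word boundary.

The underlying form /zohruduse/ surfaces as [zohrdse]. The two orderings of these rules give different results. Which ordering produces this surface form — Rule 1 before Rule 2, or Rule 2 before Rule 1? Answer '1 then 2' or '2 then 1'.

2 then 1

Order 1 then 2:
  1 Medial Vowel Deletion: [zohruduse] → [zohrdse]
  2 Progressive Voicing Assimilation: [zohrdse] → [zohrdze]
  result: [zohrdze]
Order 2 then 1:
  2 Progressive Voicing Assimilation: no change — [zohruduse]
  1 Medial Vowel Deletion: [zohruduse] → [zohrdse]
  result: [zohrdse]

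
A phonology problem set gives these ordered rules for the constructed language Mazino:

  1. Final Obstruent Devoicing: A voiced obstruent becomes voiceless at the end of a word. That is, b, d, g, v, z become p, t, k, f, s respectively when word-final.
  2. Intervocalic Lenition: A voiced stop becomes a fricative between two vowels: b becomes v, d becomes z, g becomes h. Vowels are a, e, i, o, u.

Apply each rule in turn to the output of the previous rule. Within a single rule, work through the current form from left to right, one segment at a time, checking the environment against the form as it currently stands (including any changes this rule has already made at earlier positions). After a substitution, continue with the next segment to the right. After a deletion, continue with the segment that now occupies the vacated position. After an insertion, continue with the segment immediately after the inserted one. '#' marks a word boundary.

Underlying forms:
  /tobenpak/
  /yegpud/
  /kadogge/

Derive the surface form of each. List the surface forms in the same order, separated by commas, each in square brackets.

/tobenpak/:
  1 Final Obstruent Devoicing: no change — [tobenpak]
  2 Intervocalic Lenition: [tobenpak] → [tovenpak]
/yegpud/:
  1 Final Obstruent Devoicing: [yegpud] → [yegput]
  2 Intervocalic Lenition: no change — [yegput]
/kadogge/:
  1 Final Obstruent Devoicing: no change — [kadogge]
  2 Intervocalic Lenition: [kadogge] → [kazogge]

[tovenpak], [yegput], [kazogge]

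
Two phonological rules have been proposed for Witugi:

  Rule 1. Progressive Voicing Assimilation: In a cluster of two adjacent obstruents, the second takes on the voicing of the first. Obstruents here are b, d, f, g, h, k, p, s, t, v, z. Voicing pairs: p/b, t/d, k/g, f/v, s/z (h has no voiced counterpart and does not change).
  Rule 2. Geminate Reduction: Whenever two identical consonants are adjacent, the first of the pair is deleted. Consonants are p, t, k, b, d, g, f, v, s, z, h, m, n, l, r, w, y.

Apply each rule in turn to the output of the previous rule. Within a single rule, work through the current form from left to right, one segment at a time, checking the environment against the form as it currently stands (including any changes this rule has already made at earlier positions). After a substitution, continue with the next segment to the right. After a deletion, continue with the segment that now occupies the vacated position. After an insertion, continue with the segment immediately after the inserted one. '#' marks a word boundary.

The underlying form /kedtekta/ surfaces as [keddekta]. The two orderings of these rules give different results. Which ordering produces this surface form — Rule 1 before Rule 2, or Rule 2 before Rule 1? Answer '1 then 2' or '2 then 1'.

Order 1 then 2:
  1 Progressive Voicing Assimilation: [kedtekta] → [keddekta]
  2 Geminate Reduction: [keddekta] → [kedekta]
  result: [kedekta]
Order 2 then 1:
  2 Geminate Reduction: no change — [kedtekta]
  1 Progressive Voicing Assimilation: [kedtekta] → [keddekta]
  result: [keddekta]

2 then 1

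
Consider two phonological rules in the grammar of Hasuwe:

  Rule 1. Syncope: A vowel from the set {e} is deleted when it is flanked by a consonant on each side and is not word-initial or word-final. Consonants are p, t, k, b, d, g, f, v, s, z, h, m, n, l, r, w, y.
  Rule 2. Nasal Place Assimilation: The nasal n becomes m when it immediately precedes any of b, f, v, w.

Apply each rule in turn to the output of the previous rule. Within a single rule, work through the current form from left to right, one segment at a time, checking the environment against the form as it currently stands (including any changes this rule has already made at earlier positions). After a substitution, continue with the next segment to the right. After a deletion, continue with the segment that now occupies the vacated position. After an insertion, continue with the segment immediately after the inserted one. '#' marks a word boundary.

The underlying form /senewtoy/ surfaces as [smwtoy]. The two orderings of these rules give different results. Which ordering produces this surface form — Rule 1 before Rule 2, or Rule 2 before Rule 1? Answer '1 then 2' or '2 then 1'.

1 then 2

Order 1 then 2:
  1 Syncope: [senewtoy] → [snwtoy]
  2 Nasal Place Assimilation: [snwtoy] → [smwtoy]
  result: [smwtoy]
Order 2 then 1:
  2 Nasal Place Assimilation: no change — [senewtoy]
  1 Syncope: [senewtoy] → [snwtoy]
  result: [snwtoy]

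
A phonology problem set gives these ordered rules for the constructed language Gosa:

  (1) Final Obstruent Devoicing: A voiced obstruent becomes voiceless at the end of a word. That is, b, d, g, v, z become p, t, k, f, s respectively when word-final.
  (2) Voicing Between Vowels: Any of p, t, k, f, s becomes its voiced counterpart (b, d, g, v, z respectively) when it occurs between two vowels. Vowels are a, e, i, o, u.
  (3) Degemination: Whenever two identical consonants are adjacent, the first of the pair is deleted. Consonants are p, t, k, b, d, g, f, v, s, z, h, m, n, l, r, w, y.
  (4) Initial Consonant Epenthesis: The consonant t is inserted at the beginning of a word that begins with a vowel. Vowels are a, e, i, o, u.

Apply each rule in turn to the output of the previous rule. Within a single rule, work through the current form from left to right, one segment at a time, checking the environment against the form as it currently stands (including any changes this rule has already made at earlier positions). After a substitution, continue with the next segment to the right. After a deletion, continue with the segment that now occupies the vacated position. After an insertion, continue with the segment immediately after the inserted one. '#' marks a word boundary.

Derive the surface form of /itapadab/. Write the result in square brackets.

[tidabadap]

(1) Final Obstruent Devoicing: [itapadab] → [itapadap]
(2) Voicing Between Vowels: [itapadap] → [idabadap]
(3) Degemination: no change — [idabadap]
(4) Initial Consonant Epenthesis: [idabadap] → [tidabadap]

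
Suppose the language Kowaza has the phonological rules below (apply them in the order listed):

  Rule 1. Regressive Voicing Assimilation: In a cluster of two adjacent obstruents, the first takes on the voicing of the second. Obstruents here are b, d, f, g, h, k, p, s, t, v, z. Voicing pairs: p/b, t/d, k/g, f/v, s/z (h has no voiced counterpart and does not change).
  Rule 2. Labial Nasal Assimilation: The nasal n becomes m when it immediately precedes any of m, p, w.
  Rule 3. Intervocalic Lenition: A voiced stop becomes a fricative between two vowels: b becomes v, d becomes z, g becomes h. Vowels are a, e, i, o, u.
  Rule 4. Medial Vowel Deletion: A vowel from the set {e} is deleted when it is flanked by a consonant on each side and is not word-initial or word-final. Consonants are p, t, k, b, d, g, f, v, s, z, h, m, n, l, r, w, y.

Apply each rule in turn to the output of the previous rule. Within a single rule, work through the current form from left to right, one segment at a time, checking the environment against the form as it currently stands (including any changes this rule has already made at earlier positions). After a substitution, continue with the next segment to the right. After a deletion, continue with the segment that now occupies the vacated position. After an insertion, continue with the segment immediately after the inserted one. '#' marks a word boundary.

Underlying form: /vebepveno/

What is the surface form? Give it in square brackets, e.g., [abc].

Rule 1 Regressive Voicing Assimilation: [vebepveno] → [vebebveno]
Rule 2 Labial Nasal Assimilation: no change — [vebebveno]
Rule 3 Intervocalic Lenition: [vebebveno] → [vevebveno]
Rule 4 Medial Vowel Deletion: [vevebveno] → [vvbvno]

[vvbvno]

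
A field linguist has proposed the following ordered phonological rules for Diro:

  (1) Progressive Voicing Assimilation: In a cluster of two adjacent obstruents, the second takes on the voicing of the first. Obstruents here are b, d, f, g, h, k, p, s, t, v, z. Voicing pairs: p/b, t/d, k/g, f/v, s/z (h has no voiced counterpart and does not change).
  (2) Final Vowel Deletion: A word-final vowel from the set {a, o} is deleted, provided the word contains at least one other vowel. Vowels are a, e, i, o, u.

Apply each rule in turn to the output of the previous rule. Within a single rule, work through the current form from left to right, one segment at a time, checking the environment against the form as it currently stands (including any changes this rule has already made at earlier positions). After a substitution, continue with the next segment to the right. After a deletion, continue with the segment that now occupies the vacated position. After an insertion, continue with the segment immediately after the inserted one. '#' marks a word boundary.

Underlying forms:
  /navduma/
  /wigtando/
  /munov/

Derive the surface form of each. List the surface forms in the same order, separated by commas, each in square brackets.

[navdum], [wigdand], [munov]

/navduma/:
  (1) Progressive Voicing Assimilation: no change — [navduma]
  (2) Final Vowel Deletion: [navduma] → [navdum]
/wigtando/:
  (1) Progressive Voicing Assimilation: [wigtando] → [wigdando]
  (2) Final Vowel Deletion: [wigdando] → [wigdand]
/munov/:
  (1) Progressive Voicing Assimilation: no change — [munov]
  (2) Final Vowel Deletion: no change — [munov]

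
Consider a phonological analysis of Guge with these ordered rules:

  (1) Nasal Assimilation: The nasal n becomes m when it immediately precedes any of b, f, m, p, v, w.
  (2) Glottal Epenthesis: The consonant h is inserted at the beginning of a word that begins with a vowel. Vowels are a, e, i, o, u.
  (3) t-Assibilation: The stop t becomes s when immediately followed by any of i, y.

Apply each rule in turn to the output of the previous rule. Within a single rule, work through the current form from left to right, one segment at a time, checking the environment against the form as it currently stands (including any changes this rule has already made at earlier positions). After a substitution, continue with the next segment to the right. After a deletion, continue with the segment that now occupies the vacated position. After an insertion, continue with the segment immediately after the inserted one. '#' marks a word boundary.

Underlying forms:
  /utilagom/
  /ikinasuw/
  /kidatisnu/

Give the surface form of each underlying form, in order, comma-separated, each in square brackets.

/utilagom/:
  (1) Nasal Assimilation: no change — [utilagom]
  (2) Glottal Epenthesis: [utilagom] → [hutilagom]
  (3) t-Assibilation: [hutilagom] → [husilagom]
/ikinasuw/:
  (1) Nasal Assimilation: no change — [ikinasuw]
  (2) Glottal Epenthesis: [ikinasuw] → [hikinasuw]
  (3) t-Assibilation: no change — [hikinasuw]
/kidatisnu/:
  (1) Nasal Assimilation: no change — [kidatisnu]
  (2) Glottal Epenthesis: no change — [kidatisnu]
  (3) t-Assibilation: [kidatisnu] → [kidasisnu]

[husilagom], [hikinasuw], [kidasisnu]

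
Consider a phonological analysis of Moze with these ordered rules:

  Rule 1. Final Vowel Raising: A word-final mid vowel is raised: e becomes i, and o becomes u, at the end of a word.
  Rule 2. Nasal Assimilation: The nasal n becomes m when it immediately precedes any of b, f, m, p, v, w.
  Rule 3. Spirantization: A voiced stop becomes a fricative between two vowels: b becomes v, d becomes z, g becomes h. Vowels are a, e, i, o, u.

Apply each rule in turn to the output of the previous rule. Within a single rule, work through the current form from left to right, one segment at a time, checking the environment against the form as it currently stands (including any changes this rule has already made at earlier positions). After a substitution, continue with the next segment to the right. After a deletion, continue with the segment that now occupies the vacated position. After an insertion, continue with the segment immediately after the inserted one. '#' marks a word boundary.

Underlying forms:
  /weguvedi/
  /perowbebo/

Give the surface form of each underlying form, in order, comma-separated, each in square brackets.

/weguvedi/:
  Rule 1 Final Vowel Raising: no change — [weguvedi]
  Rule 2 Nasal Assimilation: no change — [weguvedi]
  Rule 3 Spirantization: [weguvedi] → [wehuvezi]
/perowbebo/:
  Rule 1 Final Vowel Raising: [perowbebo] → [perowbebu]
  Rule 2 Nasal Assimilation: no change — [perowbebu]
  Rule 3 Spirantization: [perowbebu] → [perowbevu]

[wehuvezi], [perowbevu]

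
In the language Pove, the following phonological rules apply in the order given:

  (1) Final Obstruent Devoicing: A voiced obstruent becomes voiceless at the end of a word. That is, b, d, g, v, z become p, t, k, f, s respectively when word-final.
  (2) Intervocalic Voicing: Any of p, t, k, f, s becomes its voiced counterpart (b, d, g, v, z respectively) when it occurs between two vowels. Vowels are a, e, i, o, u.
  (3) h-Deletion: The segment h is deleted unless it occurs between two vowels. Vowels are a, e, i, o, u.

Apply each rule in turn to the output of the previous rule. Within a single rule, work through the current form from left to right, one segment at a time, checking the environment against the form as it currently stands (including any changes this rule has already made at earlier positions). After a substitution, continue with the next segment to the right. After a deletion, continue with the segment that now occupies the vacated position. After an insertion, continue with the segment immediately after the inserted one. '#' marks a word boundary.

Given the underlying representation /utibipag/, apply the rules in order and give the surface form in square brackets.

(1) Final Obstruent Devoicing: [utibipag] → [utibipak]
(2) Intervocalic Voicing: [utibipak] → [udibibak]
(3) h-Deletion: no change — [udibibak]

[udibibak]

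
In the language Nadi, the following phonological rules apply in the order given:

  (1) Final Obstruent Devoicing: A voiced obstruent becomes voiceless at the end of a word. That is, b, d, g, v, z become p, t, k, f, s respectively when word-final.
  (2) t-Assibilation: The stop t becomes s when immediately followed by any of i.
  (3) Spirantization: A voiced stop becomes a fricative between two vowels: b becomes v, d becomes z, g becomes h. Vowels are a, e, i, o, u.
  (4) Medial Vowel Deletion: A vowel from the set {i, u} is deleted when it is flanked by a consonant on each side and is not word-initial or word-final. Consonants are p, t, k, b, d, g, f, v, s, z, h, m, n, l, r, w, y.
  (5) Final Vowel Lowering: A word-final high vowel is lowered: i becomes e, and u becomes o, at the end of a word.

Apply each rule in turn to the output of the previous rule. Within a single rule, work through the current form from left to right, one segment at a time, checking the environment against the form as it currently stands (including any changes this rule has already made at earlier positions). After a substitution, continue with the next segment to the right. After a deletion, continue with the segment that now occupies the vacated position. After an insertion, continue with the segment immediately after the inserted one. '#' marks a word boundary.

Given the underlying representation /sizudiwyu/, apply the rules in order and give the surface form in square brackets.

(1) Final Obstruent Devoicing: no change — [sizudiwyu]
(2) t-Assibilation: no change — [sizudiwyu]
(3) Spirantization: [sizudiwyu] → [sizuziwyu]
(4) Medial Vowel Deletion: [sizuziwyu] → [szzwyu]
(5) Final Vowel Lowering: [szzwyu] → [szzwyo]

[szzwyo]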